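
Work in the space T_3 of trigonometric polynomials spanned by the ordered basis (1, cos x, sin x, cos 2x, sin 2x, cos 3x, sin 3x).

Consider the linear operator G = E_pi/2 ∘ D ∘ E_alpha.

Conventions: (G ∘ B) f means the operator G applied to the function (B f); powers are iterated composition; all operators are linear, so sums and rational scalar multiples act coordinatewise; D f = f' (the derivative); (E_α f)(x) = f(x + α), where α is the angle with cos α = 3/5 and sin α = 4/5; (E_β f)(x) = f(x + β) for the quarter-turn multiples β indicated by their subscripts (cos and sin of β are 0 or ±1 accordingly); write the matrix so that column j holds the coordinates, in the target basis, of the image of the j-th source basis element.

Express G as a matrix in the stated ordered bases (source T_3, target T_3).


the matrix is [[0, 0, 0, 0, 0, 0, 0]; [0, -3/5, -4/5, 0, 0, 0, 0]; [0, 4/5, -3/5, 0, 0, 0, 0]; [0, 0, 0, 48/25, 14/25, 0, 0]; [0, 0, 0, -14/25, 48/25, 0, 0]; [0, 0, 0, 0, 0, -351/125, 132/125]; [0, 0, 0, 0, 0, -132/125, -351/125]] (rows listed top to bottom)

image of 1: 0
image of cos x: -(3/5)cos x + (4/5)sin x
image of sin x: -(4/5)cos x - (3/5)sin x
image of cos 2x: (48/25)cos 2x - (14/25)sin 2x
image of sin 2x: (14/25)cos 2x + (48/25)sin 2x
image of cos 3x: -(351/125)cos 3x - (132/125)sin 3x
image of sin 3x: (132/125)cos 3x - (351/125)sin 3x
each image's coordinates form column j of the matrix


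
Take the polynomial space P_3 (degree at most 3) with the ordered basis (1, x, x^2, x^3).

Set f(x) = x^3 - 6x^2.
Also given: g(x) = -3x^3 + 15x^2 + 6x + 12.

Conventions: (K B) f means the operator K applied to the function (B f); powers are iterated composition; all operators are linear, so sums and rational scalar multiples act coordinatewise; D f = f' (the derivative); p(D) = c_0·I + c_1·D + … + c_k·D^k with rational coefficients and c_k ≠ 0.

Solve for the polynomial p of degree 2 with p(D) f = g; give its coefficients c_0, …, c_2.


D^0 f = x^3 - 6x^2
D^1 f = 3x^2 - 12x
D^2 f = 6x - 12
matching coefficients of g against c_0 f + c_1 Df + … from the top degree down determines the c_i
solution: c_0 = -3, c_1 = -1, c_2 = -1

c_0 = -3, c_1 = -1, c_2 = -1


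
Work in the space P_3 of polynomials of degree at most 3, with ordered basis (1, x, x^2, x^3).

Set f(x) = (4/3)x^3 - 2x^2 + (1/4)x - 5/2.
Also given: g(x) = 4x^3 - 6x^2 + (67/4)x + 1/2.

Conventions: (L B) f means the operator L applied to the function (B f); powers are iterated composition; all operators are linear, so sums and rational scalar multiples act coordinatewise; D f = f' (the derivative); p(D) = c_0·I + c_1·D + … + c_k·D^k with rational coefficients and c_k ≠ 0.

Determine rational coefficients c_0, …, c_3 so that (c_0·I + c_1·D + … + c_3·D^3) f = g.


D^0 f = (4/3)x^3 - 2x^2 + (1/4)x - 5/2
D^1 f = 4x^2 - 4x + 1/4
D^2 f = 8x - 4
D^3 f = 8
matching coefficients of g against c_0 f + c_1 Df + … from the top degree down determines the c_i
solution: c_0 = 3, c_1 = 0, c_2 = 2, c_3 = 2

p(D) = 3·I + 2·D^2 + 2·D^3, i.e. c_0 = 3, c_1 = 0, c_2 = 2, c_3 = 2


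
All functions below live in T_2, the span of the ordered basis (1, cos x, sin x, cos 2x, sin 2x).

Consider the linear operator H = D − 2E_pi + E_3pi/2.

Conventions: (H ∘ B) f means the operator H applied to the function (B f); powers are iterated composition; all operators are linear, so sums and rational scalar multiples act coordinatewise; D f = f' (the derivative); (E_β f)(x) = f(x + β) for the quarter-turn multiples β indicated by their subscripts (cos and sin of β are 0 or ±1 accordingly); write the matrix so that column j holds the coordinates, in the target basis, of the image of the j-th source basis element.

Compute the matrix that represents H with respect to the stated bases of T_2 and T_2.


the matrix is [[-1, 0, 0, 0, 0]; [0, 2, 0, 0, 0]; [0, 0, 2, 0, 0]; [0, 0, 0, -3, 2]; [0, 0, 0, -2, -3]] (rows listed top to bottom)

image of 1: -1
image of cos x: 2cos x
image of sin x: 2sin x
image of cos 2x: -3cos 2x - 2sin 2x
image of sin 2x: 2cos 2x - 3sin 2x
each image's coordinates form column j of the matrix


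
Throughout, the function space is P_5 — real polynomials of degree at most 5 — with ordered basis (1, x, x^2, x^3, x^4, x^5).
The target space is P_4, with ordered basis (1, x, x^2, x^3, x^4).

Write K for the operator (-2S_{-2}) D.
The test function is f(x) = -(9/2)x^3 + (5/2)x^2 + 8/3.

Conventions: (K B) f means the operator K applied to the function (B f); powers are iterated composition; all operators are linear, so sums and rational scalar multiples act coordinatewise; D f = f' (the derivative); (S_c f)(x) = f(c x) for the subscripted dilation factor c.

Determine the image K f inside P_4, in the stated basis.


D f = -(27/2)x^2 + 5x
S_{-2} D f = -54x^2 - 10x
(-2S_{-2}) D f = 108x^2 + 20x

g(x) = 108x^2 + 20x


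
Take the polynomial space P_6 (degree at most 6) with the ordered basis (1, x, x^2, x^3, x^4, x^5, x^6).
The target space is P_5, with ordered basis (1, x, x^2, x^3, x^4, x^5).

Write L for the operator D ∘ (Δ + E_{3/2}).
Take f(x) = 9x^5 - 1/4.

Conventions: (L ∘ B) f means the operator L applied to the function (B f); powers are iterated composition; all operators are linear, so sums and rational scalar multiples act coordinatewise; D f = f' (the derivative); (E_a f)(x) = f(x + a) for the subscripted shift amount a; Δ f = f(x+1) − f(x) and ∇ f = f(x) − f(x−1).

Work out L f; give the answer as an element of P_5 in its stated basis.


g(x) = 45x^4 + 450x^3 + (1755/2)x^2 + (1575/2)x + 4365/16

Δ f = 45x^4 + 90x^3 + 90x^2 + 45x + 9
E_{3/2} f = 9x^5 + (135/2)x^4 + (405/2)x^3 + (1215/4)x^2 + (3645/16)x + 2179/32
(Δ + E_{3/2}) f = 9x^5 + (225/2)x^4 + (585/2)x^3 + (1575/4)x^2 + (4365/16)x + 2467/32
D (Δ + E_{3/2}) f = 45x^4 + 450x^3 + (1755/2)x^2 + (1575/2)x + 4365/16


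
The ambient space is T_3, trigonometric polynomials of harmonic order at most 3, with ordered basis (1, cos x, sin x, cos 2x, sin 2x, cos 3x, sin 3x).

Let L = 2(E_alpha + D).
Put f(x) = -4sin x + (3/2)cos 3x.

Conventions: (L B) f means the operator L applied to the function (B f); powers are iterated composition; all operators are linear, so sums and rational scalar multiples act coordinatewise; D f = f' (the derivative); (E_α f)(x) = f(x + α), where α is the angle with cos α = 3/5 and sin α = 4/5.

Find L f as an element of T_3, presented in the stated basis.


the image equals g(x) = -(72/5)cos x - (24/5)sin x - (351/125)cos 3x - (1257/125)sin 3x

E_alpha f = -(16/5)cos x - (12/5)sin x - (351/250)cos 3x - (66/125)sin 3x
D f = -4cos x - (9/2)sin 3x
(E_alpha + D) f = -(36/5)cos x - (12/5)sin x - (351/250)cos 3x - (1257/250)sin 3x
(2(E_alpha + D)) f = -(72/5)cos x - (24/5)sin x - (351/125)cos 3x - (1257/125)sin 3x


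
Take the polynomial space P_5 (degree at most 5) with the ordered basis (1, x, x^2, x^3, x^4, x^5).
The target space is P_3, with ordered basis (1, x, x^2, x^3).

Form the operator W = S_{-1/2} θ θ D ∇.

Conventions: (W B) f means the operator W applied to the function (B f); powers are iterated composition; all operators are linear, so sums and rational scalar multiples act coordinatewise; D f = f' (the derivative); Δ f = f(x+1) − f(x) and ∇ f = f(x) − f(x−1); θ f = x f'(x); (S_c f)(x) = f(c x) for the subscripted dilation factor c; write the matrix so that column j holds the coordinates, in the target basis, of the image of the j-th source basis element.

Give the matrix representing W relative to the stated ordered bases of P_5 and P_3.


image of 1: 0
image of x: 0
image of x^2: 0
image of x^3: -3x
image of x^4: 12x^2 + 6x
image of x^5: -(45/2)x^3 - 30x^2 - 10x
each image's coordinates form column j of the matrix

the matrix is [[0, 0, 0, 0, 0, 0]; [0, 0, 0, -3, 6, -10]; [0, 0, 0, 0, 12, -30]; [0, 0, 0, 0, 0, -45/2]] (rows listed top to bottom)


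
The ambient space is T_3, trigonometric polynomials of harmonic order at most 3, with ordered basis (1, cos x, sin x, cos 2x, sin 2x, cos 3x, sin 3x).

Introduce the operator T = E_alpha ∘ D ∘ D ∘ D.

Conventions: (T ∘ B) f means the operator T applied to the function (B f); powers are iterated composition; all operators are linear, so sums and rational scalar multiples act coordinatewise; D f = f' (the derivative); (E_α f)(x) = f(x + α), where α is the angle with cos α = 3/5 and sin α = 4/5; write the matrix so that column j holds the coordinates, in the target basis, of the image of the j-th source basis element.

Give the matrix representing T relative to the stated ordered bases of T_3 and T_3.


image of 1: 0
image of cos x: (4/5)cos x + (3/5)sin x
image of sin x: -(3/5)cos x + (4/5)sin x
image of cos 2x: (192/25)cos 2x - (56/25)sin 2x
image of sin 2x: (56/25)cos 2x + (192/25)sin 2x
image of cos 3x: (1188/125)cos 3x - (3159/125)sin 3x
image of sin 3x: (3159/125)cos 3x + (1188/125)sin 3x
each image's coordinates form column j of the matrix

the matrix is [[0, 0, 0, 0, 0, 0, 0]; [0, 4/5, -3/5, 0, 0, 0, 0]; [0, 3/5, 4/5, 0, 0, 0, 0]; [0, 0, 0, 192/25, 56/25, 0, 0]; [0, 0, 0, -56/25, 192/25, 0, 0]; [0, 0, 0, 0, 0, 1188/125, 3159/125]; [0, 0, 0, 0, 0, -3159/125, 1188/125]] (rows listed top to bottom)


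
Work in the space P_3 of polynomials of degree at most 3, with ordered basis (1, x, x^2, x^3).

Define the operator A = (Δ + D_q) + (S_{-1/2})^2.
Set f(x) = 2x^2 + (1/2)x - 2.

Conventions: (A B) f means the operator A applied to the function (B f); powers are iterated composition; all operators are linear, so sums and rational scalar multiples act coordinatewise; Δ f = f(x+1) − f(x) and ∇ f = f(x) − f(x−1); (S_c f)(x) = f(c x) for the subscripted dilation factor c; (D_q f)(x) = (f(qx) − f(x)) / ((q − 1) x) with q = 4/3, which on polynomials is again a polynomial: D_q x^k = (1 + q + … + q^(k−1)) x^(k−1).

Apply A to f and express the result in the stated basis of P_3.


g(x) = (1/8)x^2 + (211/24)x + 1

Δ f = 4x + 5/2
D_q f = (14/3)x + 1/2
(Δ + D_q) f = (26/3)x + 3
S_{-1/2} f = (1/2)x^2 - (1/4)x - 2
S_{-1/2} S_{-1/2} f = (1/8)x^2 + (1/8)x - 2
((Δ + D_q) + (S_{-1/2})^2) f = (1/8)x^2 + (211/24)x + 1


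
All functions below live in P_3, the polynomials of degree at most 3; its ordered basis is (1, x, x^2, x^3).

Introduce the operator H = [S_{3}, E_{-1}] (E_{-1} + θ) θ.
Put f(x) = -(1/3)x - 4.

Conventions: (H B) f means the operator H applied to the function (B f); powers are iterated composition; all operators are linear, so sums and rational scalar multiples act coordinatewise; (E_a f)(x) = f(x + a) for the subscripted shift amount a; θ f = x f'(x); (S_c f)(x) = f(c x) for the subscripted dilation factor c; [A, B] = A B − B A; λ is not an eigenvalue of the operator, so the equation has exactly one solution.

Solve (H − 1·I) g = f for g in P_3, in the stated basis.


the result is g(x) = (1/3)x + 16/3

write g with unknown coordinates in the stated basis and equate coefficients in (H − 1·I) g = f
solving from the highest basis element down gives g = (1/3)x + 16/3
check: H g = 4/3
so H g − 1·g = -(1/3)x - 4 = f ✓


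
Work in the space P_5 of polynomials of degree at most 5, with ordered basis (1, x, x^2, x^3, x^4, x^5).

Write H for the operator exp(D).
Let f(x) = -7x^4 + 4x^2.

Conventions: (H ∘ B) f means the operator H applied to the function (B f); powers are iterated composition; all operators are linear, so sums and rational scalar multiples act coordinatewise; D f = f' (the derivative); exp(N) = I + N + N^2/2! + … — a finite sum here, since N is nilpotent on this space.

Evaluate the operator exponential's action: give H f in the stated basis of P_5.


order-1 term: -28x^3 + 8x
order-2 term: -42x^2 + 4
order-3 term: -28x
order-4 term: -7
the series for exp(D) f terminates at order 4
exp(D) f = -7x^4 - 28x^3 - 38x^2 - 20x - 3

g(x) = -7x^4 - 28x^3 - 38x^2 - 20x - 3


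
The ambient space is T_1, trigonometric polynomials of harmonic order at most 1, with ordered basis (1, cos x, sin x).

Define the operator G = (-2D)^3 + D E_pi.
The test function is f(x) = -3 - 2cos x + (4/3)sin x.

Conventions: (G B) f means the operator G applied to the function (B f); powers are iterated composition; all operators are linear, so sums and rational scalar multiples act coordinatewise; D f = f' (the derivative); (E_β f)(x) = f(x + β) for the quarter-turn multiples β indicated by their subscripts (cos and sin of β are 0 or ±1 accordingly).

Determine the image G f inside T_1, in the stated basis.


D f = (4/3)cos x + 2sin x
(-2D) f = -(8/3)cos x - 4sin x
D (-2D) f = -4cos x + (8/3)sin x
(-2D) (-2D) f = 8cos x - (16/3)sin x
D (-2D) (-2D) f = -(16/3)cos x - 8sin x
(-2D) (-2D) (-2D) f = (32/3)cos x + 16sin x
E_pi f = -3 + 2cos x - (4/3)sin x
D E_pi f = -(4/3)cos x - 2sin x
((-2D)^3 + D E_pi) f = (28/3)cos x + 14sin x

g(x) = (28/3)cos x + 14sin x


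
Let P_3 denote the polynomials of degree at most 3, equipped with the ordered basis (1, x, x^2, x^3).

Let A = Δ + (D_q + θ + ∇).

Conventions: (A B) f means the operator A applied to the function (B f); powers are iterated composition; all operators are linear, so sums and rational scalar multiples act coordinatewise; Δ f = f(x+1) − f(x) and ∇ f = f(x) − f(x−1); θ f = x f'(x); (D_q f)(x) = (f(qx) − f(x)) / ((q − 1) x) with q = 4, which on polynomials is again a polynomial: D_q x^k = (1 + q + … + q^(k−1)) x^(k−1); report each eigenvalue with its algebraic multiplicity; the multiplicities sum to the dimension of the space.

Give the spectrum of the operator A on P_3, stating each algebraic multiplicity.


image of 1: 0
image of x: x + 3
image of x^2: 2x^2 + 9x
image of x^3: 3x^3 + 27x^2 + 2
the matrix is upper triangular; its diagonal is (0, 1, 2, 3)
for a triangular matrix the eigenvalues are the diagonal entries, with algebraic multiplicity their repetition count

λ = 0 (multiplicity 1), λ = 1 (multiplicity 1), λ = 2 (multiplicity 1), λ = 3 (multiplicity 1)


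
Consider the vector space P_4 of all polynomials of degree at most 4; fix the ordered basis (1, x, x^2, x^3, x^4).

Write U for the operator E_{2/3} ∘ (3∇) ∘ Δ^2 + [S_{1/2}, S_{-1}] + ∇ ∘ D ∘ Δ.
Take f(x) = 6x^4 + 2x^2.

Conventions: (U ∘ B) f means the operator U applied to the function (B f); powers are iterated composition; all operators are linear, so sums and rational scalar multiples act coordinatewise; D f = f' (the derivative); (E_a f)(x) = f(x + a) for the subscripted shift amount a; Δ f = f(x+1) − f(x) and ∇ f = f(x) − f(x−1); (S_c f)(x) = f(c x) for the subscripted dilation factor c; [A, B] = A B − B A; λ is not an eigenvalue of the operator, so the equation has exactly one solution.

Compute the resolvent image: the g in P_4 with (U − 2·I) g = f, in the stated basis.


write g with unknown coordinates in the stated basis and equate coefficients in (U − 2·I) g = f
solving from the highest basis element down gives g = -3x^4 - x^2 - 144x - 126
check: U g = -288x - 252
so U g − 2·g = 6x^4 + 2x^2 = f ✓

g(x) = -3x^4 - x^2 - 144x - 126


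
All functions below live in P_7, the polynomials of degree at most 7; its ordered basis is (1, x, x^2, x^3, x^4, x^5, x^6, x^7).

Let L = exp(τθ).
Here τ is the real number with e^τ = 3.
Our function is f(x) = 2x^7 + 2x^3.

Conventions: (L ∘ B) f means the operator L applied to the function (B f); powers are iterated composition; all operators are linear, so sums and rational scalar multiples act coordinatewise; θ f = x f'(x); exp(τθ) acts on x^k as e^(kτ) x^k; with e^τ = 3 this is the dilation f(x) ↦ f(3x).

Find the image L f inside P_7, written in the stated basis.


the image equals g(x) = 4374x^7 + 54x^3

exp(τθ) x^k = e^(kτ) x^k; with e^τ = 3 this sends x^k to 3^k x^k
x^3 ↦ 27 x^3
x^7 ↦ 2187 x^7
applying this coordinatewise to f: exp(τθ) f = 4374x^7 + 54x^3


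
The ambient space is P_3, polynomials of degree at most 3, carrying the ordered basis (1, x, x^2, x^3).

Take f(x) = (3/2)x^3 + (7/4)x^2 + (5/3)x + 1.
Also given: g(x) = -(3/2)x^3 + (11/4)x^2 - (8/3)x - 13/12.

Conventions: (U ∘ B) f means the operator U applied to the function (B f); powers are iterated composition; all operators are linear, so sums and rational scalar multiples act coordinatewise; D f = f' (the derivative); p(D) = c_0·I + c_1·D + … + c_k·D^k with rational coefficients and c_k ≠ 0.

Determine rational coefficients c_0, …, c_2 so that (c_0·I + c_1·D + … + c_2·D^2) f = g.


D^0 f = (3/2)x^3 + (7/4)x^2 + (5/3)x + 1
D^1 f = (9/2)x^2 + (7/2)x + 5/3
D^2 f = 9x + 7/2
matching coefficients of g against c_0 f + c_1 Df + … from the top degree down determines the c_i
solution: c_0 = -1, c_1 = 1, c_2 = -1/2

c_0 = -1, c_1 = 1, c_2 = -1/2


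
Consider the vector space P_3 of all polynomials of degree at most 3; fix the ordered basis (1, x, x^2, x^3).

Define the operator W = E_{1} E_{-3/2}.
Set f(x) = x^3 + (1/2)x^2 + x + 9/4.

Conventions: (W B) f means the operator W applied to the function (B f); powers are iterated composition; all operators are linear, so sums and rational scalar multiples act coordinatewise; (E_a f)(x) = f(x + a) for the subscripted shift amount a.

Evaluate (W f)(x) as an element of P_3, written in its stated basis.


E_{-3/2} f = x^3 - 4x^2 + (25/4)x - 3/2
E_{1} E_{-3/2} f = x^3 - x^2 + (5/4)x + 7/4

g(x) = x^3 - x^2 + (5/4)x + 7/4


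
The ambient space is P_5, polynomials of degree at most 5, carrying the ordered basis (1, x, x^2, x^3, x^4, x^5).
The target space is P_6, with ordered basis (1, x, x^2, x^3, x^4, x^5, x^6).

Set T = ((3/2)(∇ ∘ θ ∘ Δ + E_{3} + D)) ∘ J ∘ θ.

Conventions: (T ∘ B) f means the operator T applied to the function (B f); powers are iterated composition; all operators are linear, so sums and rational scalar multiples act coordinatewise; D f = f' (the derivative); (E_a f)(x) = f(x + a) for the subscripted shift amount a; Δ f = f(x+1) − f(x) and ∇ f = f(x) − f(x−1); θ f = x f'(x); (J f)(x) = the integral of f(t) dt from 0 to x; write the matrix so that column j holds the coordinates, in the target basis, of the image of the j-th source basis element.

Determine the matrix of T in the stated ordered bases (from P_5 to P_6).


the matrix is [[0, 33/4, 24, 765/8, 1428/5, 3675/4]; [0, 6, 39, 108, 522, 1785]; [0, 3/4, 12, 405/4, 288, 6675/4]; [0, 0, 1, 18, 204, 600]; [0, 0, 0, 9/8, 24, 1425/4]; [0, 0, 0, 0, 6/5, 30]; [0, 0, 0, 0, 0, 5/4]] (rows listed top to bottom)

image of 1: 0
image of x: (3/4)x^2 + 6x + 33/4
image of x^2: x^3 + 12x^2 + 39x + 24
image of x^3: (9/8)x^4 + 18x^3 + (405/4)x^2 + 108x + 765/8
image of x^4: (6/5)x^5 + 24x^4 + 204x^3 + 288x^2 + 522x + 1428/5
image of x^5: (5/4)x^6 + 30x^5 + (1425/4)x^4 + 600x^3 + (6675/4)x^2 + 1785x + 3675/4
each image's coordinates form column j of the matrix


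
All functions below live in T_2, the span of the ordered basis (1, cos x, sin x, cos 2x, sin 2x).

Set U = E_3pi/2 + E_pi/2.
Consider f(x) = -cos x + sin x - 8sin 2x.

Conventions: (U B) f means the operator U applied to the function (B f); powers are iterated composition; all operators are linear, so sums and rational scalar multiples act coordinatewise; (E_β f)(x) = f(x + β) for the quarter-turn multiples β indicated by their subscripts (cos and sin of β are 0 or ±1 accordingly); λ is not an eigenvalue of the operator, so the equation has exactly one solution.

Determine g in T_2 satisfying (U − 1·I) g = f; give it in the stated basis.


g(x) = cos x - sin x + (8/3)sin 2x

write g with unknown coordinates in the stated basis and equate coefficients in (U − 1·I) g = f
solving from the highest basis element down gives g = cos x - sin x + (8/3)sin 2x
check: U g = -(16/3)sin 2x
so U g − 1·g = -cos x + sin x - 8sin 2x = f ✓


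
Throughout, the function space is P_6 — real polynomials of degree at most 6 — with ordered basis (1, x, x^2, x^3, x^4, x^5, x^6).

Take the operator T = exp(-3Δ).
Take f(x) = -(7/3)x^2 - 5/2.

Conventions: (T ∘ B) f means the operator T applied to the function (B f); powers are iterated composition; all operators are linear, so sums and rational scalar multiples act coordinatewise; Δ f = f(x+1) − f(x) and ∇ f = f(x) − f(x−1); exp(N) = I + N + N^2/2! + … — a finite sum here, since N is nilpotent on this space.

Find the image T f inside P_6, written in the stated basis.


order-1 term: 14x + 7
order-2 term: -21
the series for exp(-3Δ) f terminates at order 2
exp(-3Δ) f = -(7/3)x^2 + 14x - 33/2

the result is g(x) = -(7/3)x^2 + 14x - 33/2


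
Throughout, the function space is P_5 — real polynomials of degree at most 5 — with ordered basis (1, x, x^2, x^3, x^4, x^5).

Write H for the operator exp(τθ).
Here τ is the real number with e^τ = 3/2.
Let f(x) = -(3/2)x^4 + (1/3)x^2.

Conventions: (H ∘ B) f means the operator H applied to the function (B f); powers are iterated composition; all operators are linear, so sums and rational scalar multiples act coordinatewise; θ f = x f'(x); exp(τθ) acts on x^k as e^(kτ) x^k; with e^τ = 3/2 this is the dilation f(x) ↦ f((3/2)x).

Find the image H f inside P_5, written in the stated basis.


g(x) = -(243/32)x^4 + (3/4)x^2

exp(τθ) x^k = e^(kτ) x^k; with e^τ = 3/2 this sends x^k to (3/2)^k x^k
x^2 ↦ 9/4 x^2
x^4 ↦ 81/16 x^4
applying this coordinatewise to f: exp(τθ) f = -(243/32)x^4 + (3/4)x^2


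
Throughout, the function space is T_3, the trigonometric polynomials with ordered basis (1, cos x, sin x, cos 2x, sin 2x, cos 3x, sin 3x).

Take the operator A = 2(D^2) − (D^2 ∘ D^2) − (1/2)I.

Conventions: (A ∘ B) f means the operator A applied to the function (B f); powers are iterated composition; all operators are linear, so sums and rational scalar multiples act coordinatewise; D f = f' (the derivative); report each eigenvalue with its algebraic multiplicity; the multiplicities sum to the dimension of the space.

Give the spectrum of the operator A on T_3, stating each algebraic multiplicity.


image of 1: -1/2
image of cos x: -(7/2)cos x
image of sin x: -(7/2)sin x
image of cos 2x: -(49/2)cos 2x
image of sin 2x: -(49/2)sin 2x
image of cos 3x: -(199/2)cos 3x
image of sin 3x: -(199/2)sin 3x
the matrix is diagonal; its diagonal is (-1/2, -7/2, -7/2, -49/2, -49/2, -199/2, -199/2)
for a triangular matrix the eigenvalues are the diagonal entries, with algebraic multiplicity their repetition count

λ = -199/2 (multiplicity 2), λ = -49/2 (multiplicity 2), λ = -7/2 (multiplicity 2), λ = -1/2 (multiplicity 1)


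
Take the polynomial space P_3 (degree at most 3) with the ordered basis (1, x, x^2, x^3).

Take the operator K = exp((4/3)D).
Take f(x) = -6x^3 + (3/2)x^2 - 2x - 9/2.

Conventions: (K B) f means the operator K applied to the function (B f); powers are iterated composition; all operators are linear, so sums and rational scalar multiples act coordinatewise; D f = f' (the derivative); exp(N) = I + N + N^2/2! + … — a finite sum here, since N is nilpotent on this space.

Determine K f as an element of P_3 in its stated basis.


order-1 term: -24x^2 + 4x - 8/3
order-2 term: -32x + 8/3
order-3 term: -128/9
the series for exp((4/3)D) f terminates at order 3
exp((4/3)D) f = -6x^3 - (45/2)x^2 - 30x - 337/18

the image equals g(x) = -6x^3 - (45/2)x^2 - 30x - 337/18


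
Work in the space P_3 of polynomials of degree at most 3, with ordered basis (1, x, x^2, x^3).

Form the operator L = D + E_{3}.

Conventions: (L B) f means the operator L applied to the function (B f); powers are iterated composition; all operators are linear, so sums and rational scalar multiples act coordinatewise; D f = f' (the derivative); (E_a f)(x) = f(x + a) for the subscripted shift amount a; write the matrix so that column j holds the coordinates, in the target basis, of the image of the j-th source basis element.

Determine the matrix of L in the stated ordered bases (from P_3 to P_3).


image of 1: 1
image of x: x + 4
image of x^2: x^2 + 8x + 9
image of x^3: x^3 + 12x^2 + 27x + 27
each image's coordinates form column j of the matrix

the matrix is [[1, 4, 9, 27]; [0, 1, 8, 27]; [0, 0, 1, 12]; [0, 0, 0, 1]] (rows listed top to bottom)


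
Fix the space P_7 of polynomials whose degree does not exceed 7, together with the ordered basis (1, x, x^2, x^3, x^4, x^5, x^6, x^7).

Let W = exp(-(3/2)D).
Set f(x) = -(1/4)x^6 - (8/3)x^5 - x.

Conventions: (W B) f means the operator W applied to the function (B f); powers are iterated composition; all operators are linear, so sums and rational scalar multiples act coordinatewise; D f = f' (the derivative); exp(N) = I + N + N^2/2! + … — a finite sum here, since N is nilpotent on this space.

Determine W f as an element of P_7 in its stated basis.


order-1 term: (9/4)x^5 + 20x^4 + 3/2
order-2 term: -(135/16)x^4 - 60x^3
order-3 term: (135/8)x^3 + 90x^2
order-4 term: -(1215/64)x^2 - (135/2)x
order-5 term: (729/64)x + 81/4
order-6 term: -729/256
the series for exp(-(3/2)D) f terminates at order 6
exp(-(3/2)D) f = -(1/4)x^6 - (5/12)x^5 + (185/16)x^4 - (345/8)x^3 + (4545/64)x^2 - (3655/64)x + 4839/256

g(x) = -(1/4)x^6 - (5/12)x^5 + (185/16)x^4 - (345/8)x^3 + (4545/64)x^2 - (3655/64)x + 4839/256


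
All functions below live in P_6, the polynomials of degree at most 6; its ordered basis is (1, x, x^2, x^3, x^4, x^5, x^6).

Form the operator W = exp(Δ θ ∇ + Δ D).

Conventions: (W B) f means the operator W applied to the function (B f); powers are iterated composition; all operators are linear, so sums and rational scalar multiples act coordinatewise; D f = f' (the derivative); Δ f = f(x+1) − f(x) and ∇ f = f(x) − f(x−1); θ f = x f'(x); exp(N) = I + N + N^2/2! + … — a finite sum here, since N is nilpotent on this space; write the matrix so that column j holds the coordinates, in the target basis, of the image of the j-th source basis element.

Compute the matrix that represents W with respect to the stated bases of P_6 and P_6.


image of 1: 1
image of x: x
image of x^2: x^2 + 4
image of x^3: x^3 + 18x + 6
image of x^4: x^4 + 48x^2 + 24x + 104
image of x^5: x^5 + 100x^3 + 60x^2 + 950x + 430
image of x^6: x^6 + 180x^4 + 120x^3 + 4500x^2 + 3300x + 7212
each image's coordinates form column j of the matrix

the matrix is [[1, 0, 4, 6, 104, 430, 7212]; [0, 1, 0, 18, 24, 950, 3300]; [0, 0, 1, 0, 48, 60, 4500]; [0, 0, 0, 1, 0, 100, 120]; [0, 0, 0, 0, 1, 0, 180]; [0, 0, 0, 0, 0, 1, 0]; [0, 0, 0, 0, 0, 0, 1]] (rows listed top to bottom)


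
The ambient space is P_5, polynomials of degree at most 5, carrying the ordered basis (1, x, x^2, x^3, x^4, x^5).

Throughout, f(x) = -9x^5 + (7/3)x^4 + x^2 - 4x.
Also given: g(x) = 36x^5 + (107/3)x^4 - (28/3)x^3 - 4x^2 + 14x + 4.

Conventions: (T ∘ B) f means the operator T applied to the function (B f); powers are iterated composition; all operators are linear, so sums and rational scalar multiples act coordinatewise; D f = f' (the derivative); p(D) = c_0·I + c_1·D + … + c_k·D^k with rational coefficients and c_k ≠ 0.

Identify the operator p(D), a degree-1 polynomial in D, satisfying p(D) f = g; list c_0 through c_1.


D^0 f = -9x^5 + (7/3)x^4 + x^2 - 4x
D^1 f = -45x^4 + (28/3)x^3 + 2x - 4
matching coefficients of g against c_0 f + c_1 Df + … from the top degree down determines the c_i
solution: c_0 = -4, c_1 = -1

c_0 = -4, c_1 = -1


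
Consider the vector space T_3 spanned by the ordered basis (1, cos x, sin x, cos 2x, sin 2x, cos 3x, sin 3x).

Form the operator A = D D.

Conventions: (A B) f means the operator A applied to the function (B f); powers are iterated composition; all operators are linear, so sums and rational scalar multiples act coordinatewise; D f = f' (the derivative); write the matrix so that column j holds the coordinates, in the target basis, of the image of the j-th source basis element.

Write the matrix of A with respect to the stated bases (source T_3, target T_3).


the matrix is [[0, 0, 0, 0, 0, 0, 0]; [0, -1, 0, 0, 0, 0, 0]; [0, 0, -1, 0, 0, 0, 0]; [0, 0, 0, -4, 0, 0, 0]; [0, 0, 0, 0, -4, 0, 0]; [0, 0, 0, 0, 0, -9, 0]; [0, 0, 0, 0, 0, 0, -9]] (rows listed top to bottom)

image of 1: 0
image of cos x: -cos x
image of sin x: -sin x
image of cos 2x: -4cos 2x
image of sin 2x: -4sin 2x
image of cos 3x: -9cos 3x
image of sin 3x: -9sin 3x
each image's coordinates form column j of the matrix


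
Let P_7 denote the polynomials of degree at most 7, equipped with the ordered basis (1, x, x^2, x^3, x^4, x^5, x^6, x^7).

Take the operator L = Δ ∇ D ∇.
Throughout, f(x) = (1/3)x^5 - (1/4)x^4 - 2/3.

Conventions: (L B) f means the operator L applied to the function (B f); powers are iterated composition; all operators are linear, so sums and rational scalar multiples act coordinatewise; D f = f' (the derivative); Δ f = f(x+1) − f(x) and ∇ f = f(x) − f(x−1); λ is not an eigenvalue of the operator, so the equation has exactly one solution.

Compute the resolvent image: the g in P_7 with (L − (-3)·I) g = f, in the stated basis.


the image equals g(x) = (1/9)x^5 - (1/12)x^4 - (40/9)x + 8/3

write g with unknown coordinates in the stated basis and equate coefficients in (L − (-3)·I) g = f
solving from the highest basis element down gives g = (1/9)x^5 - (1/12)x^4 - (40/9)x + 8/3
check: L g = (40/3)x - 26/3
so L g − (-3)·g = (1/3)x^5 - (1/4)x^4 - 2/3 = f ✓


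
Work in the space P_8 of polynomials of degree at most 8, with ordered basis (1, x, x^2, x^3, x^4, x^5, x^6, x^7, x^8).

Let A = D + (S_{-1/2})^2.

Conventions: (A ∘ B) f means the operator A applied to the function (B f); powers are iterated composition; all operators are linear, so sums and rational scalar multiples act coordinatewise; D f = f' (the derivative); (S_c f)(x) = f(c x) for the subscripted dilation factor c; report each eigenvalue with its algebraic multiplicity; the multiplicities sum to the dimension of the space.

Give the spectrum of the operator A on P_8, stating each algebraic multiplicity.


λ = 1/65536 (multiplicity 1), λ = 1/16384 (multiplicity 1), λ = 1/4096 (multiplicity 1), λ = 1/1024 (multiplicity 1), λ = 1/256 (multiplicity 1), λ = 1/64 (multiplicity 1), λ = 1/16 (multiplicity 1), λ = 1/4 (multiplicity 1), λ = 1 (multiplicity 1)

image of 1: 1
image of x: (1/4)x + 1
image of x^2: (1/16)x^2 + 2x
image of x^3: (1/64)x^3 + 3x^2
image of x^4: (1/256)x^4 + 4x^3
image of x^5: (1/1024)x^5 + 5x^4
image of x^6: (1/4096)x^6 + 6x^5
image of x^7: (1/16384)x^7 + 7x^6
image of x^8: (1/65536)x^8 + 8x^7
the matrix is upper triangular; its diagonal is (1, 1/4, 1/16, 1/64, 1/256, 1/1024, 1/4096, 1/16384, 1/65536)
for a triangular matrix the eigenvalues are the diagonal entries, with algebraic multiplicity their repetition count


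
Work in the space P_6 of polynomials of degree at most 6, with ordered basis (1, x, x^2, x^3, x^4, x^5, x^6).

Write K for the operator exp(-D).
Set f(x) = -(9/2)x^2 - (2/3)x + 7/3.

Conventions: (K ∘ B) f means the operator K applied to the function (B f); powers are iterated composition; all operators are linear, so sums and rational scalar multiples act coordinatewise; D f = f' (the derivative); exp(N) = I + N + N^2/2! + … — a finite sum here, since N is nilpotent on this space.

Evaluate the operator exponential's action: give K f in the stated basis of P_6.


the result is g(x) = -(9/2)x^2 + (25/3)x - 3/2

order-1 term: 9x + 2/3
order-2 term: -9/2
the series for exp(-D) f terminates at order 2
exp(-D) f = -(9/2)x^2 + (25/3)x - 3/2


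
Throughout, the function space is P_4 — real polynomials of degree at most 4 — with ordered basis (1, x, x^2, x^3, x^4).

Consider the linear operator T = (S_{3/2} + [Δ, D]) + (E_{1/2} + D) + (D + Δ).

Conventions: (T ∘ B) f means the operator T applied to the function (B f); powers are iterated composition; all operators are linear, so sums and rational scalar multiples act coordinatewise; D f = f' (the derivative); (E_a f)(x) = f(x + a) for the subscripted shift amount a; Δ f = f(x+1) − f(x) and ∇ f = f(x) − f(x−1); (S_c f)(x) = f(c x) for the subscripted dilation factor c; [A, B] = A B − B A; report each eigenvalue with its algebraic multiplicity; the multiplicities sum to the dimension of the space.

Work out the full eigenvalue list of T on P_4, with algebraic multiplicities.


λ = 2 (multiplicity 1), λ = 5/2 (multiplicity 1), λ = 13/4 (multiplicity 1), λ = 35/8 (multiplicity 1), λ = 97/16 (multiplicity 1)

image of 1: 2
image of x: (5/2)x + 7/2
image of x^2: (13/4)x^2 + 7x + 5/4
image of x^3: (35/8)x^3 + (21/2)x^2 + (15/4)x + 9/8
image of x^4: (97/16)x^4 + 14x^3 + (15/2)x^2 + (9/2)x + 17/16
the matrix is upper triangular; its diagonal is (2, 5/2, 13/4, 35/8, 97/16)
for a triangular matrix the eigenvalues are the diagonal entries, with algebraic multiplicity their repetition count


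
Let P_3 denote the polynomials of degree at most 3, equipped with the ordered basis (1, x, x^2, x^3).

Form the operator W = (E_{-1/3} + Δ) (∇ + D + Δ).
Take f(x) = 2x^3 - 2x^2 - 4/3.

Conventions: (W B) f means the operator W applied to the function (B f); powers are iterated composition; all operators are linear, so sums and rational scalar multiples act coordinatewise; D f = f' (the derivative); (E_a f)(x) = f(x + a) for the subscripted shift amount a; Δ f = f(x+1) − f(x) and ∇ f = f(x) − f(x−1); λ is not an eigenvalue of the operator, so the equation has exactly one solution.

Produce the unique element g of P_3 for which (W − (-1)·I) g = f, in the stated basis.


the image equals g(x) = 2x^3 - 20x^2 + 96x - 700/3

write g with unknown coordinates in the stated basis and equate coefficients in (W − (-1)·I) g = f
solving from the highest basis element down gives g = 2x^3 - 20x^2 + 96x - 700/3
check: W g = 18x^2 - 96x + 232
so W g − (-1)·g = 2x^3 - 2x^2 - 4/3 = f ✓


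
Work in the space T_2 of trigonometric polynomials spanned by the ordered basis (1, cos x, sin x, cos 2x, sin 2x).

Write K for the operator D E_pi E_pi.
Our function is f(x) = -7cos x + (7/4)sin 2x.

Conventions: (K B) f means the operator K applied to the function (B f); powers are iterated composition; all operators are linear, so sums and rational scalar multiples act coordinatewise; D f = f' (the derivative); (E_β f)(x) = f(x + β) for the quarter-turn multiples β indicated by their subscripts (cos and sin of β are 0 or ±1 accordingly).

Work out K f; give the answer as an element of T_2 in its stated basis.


E_pi f = 7cos x + (7/4)sin 2x
E_pi E_pi f = -7cos x + (7/4)sin 2x
D E_pi E_pi f = 7sin x + (7/2)cos 2x

g(x) = 7sin x + (7/2)cos 2x


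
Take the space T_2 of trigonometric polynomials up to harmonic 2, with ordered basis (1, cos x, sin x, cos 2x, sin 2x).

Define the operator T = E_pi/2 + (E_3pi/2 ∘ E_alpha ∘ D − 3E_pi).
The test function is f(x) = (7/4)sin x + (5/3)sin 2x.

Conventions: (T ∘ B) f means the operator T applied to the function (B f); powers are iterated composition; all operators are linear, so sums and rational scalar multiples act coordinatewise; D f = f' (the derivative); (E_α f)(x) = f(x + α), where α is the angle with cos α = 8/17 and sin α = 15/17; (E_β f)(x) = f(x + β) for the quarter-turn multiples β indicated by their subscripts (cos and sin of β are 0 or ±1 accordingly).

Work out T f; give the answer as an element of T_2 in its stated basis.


E_pi/2 f = (7/4)cos x - (5/3)sin 2x
D f = (7/4)cos x + (10/3)cos 2x
E_alpha D f = (14/17)cos x - (105/68)sin x - (1610/867)cos 2x - (800/289)sin 2x
E_3pi/2 E_alpha D f = (105/68)cos x + (14/17)sin x + (1610/867)cos 2x + (800/289)sin 2x
E_pi f = -(7/4)sin x + (5/3)sin 2x
(-3E_pi) f = (21/4)sin x - 5sin 2x
(E_3pi/2 ∘ E_alpha ∘ D − 3E_pi) f = (105/68)cos x + (413/68)sin x + (1610/867)cos 2x - (645/289)sin 2x
(E_pi/2 + (E_3pi/2 ∘ E_alpha ∘ D − 3E_pi)) f = (56/17)cos x + (413/68)sin x + (1610/867)cos 2x - (3380/867)sin 2x

the image equals g(x) = (56/17)cos x + (413/68)sin x + (1610/867)cos 2x - (3380/867)sin 2x


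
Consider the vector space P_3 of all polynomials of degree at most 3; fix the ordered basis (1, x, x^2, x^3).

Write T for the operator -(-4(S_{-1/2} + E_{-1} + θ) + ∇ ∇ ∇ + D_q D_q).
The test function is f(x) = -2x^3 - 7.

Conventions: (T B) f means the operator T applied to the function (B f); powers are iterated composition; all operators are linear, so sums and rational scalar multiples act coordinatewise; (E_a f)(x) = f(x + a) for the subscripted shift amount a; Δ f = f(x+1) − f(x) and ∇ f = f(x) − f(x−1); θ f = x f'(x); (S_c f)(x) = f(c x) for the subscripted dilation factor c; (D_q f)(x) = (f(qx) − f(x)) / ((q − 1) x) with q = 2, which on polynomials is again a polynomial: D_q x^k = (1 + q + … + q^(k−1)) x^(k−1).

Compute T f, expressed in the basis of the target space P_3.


S_{-1/2} f = (1/4)x^3 - 7
E_{-1} f = -2x^3 + 6x^2 - 6x - 5
θ f = -6x^3
(S_{-1/2} + E_{-1} + θ) f = -(31/4)x^3 + 6x^2 - 6x - 12
(-4(S_{-1/2} + E_{-1} + θ)) f = 31x^3 - 24x^2 + 24x + 48
∇ f = -6x^2 + 6x - 2
∇ ∇ f = -12x + 12
∇ ∇ ∇ f = -12
D_q f = -14x^2
D_q D_q f = -42x
(-4(S_{-1/2} + E_{-1} + θ) + ∇ ∇ ∇ + D_q D_q) f = 31x^3 - 24x^2 - 18x + 36
(-(-4(S_{-1/2} + E_{-1} + θ) + ∇ ∇ ∇ + D_q D_q)) f = -31x^3 + 24x^2 + 18x - 36

the image equals g(x) = -31x^3 + 24x^2 + 18x - 36


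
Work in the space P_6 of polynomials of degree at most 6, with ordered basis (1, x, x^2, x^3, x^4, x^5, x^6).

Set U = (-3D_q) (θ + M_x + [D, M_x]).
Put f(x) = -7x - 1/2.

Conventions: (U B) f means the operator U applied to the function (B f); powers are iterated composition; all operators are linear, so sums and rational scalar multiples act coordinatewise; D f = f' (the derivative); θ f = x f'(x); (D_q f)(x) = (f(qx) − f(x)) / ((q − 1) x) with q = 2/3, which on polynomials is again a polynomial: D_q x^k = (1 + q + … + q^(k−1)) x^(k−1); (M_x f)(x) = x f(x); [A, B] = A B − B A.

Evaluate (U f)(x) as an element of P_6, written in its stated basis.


θ f = -7x
M_x f = -7x^2 - (1/2)x
M_x f = -7x^2 - (1/2)x
D M_x f = -14x - 1/2
D f = -7
M_x D f = -7x
[D, M_x] f = -7x - 1/2
(θ + M_x + [D, M_x]) f = -7x^2 - (29/2)x - 1/2
D_q (θ + M_x + [D, M_x]) f = -(35/3)x - 29/2
(-3D_q) (θ + M_x + [D, M_x]) f = 35x + 87/2

the image equals g(x) = 35x + 87/2


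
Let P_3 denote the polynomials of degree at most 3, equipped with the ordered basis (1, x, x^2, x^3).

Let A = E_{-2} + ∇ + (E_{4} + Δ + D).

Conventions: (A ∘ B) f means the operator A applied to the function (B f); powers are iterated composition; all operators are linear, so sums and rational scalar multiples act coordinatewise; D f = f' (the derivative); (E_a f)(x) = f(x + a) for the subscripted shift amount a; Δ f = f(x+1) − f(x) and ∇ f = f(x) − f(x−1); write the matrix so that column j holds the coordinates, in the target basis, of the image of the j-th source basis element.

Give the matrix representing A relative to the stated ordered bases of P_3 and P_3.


image of 1: 2
image of x: 2x + 5
image of x^2: 2x^2 + 10x + 20
image of x^3: 2x^3 + 15x^2 + 60x + 58
each image's coordinates form column j of the matrix

the matrix is [[2, 5, 20, 58]; [0, 2, 10, 60]; [0, 0, 2, 15]; [0, 0, 0, 2]] (rows listed top to bottom)


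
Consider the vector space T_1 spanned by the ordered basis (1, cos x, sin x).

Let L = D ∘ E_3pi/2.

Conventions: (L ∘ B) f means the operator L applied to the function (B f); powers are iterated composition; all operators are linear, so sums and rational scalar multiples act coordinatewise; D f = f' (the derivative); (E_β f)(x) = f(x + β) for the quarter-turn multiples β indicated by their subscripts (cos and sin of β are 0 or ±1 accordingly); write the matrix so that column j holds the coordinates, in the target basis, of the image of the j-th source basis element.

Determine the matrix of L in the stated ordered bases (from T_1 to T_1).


the matrix is [[0, 0, 0]; [0, 1, 0]; [0, 0, 1]] (rows listed top to bottom)

image of 1: 0
image of cos x: cos x
image of sin x: sin x
each image's coordinates form column j of the matrix


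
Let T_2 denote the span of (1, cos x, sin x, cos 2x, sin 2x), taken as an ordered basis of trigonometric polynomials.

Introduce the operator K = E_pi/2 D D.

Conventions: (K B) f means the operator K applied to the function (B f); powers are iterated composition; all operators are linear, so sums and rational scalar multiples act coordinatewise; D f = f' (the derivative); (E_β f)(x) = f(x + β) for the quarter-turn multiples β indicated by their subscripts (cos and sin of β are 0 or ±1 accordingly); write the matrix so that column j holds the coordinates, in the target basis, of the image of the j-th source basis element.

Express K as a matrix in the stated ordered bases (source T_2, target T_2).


the matrix is [[0, 0, 0, 0, 0]; [0, 0, -1, 0, 0]; [0, 1, 0, 0, 0]; [0, 0, 0, 4, 0]; [0, 0, 0, 0, 4]] (rows listed top to bottom)

image of 1: 0
image of cos x: sin x
image of sin x: -cos x
image of cos 2x: 4cos 2x
image of sin 2x: 4sin 2x
each image's coordinates form column j of the matrix
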